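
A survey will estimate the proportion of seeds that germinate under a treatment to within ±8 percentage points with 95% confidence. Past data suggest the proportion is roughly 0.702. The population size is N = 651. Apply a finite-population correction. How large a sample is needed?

106

For a proportion with margin E = 0.08 at 95% confidence, z = 1.960.
n = p̂(1−p̂)(z/E)² = 0.702 × 0.298 × (1.960/0.08)² = 125.57 — call this n₀.
Finite-population correction with N = 651: n = n₀ / (1 + (n₀−1)/N) = 125.57 / 1.191 = 105.43
Round up: n = 106.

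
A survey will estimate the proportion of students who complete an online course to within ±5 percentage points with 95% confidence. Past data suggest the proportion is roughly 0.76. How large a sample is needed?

281

For a proportion with margin E = 0.05 at 95% confidence, z = 1.960.
n = p̂(1−p̂)(z/E)² = 0.76 × 0.24 × (1.960/0.05)² = 280.28
Round up: n = 281.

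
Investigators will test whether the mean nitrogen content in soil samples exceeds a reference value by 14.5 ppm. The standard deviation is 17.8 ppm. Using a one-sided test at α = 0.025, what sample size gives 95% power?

20

For a one-sample z-test, n = ((z_α + z_β)·σ/δ)².
z_α = 1.960 (one-sided α = 0.025); z_β = 1.645 (power 95% → β = 0.05).
n = (3.605 × 17.8 / 14.5)² = 19.58
Round up: n = 20.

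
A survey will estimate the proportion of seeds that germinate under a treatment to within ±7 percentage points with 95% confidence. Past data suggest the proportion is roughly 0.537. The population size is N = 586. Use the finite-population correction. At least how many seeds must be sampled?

For a proportion with margin E = 0.07 at 95% confidence, z = 1.960.
n = p̂(1−p̂)(z/E)² = 0.537 × 0.463 × (1.960/0.07)² = 194.93 — call this n₀.
Finite-population correction with N = 586: n = n₀ / (1 + (n₀−1)/N) = 194.93 / 1.331 = 146.45
Round up: n = 147.

147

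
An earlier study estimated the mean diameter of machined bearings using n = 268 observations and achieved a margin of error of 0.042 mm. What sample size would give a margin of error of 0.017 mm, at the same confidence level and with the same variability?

Margin of error scales as 1/√n, so n₂ = n₁·(E₁/E₂)².
n₂ = 268 × (0.042/0.017)² = 268 × 6.104 = 1635.87
Round up: n₂ = 1636.

1636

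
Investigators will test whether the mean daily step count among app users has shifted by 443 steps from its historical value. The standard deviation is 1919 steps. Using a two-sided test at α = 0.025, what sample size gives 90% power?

For a one-sample z-test, n = ((z_{α/2} + z_β)·σ/δ)².
z_{α/2} = 2.241 (two-sided α = 0.025); z_β = 1.282 (power 90% → β = 0.1).
n = (3.523 × 1919 / 443)² = 232.90
Round up: n = 233.

233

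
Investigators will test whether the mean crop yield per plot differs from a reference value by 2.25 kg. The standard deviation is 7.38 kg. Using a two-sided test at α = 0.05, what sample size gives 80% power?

For a one-sample z-test, n = ((z_{α/2} + z_β)·σ/δ)².
z_{α/2} = 1.960 (two-sided α = 0.05); z_β = 0.842 (power 80% → β = 0.2).
n = (2.802 × 7.38 / 2.25)² = 84.47
Round up: n = 85.

n = 85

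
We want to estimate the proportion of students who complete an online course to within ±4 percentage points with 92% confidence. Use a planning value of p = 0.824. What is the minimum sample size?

For a proportion with margin E = 0.04 at 92% confidence, z = 1.751.
n = p̂(1−p̂)(z/E)² = 0.824 × 0.176 × (1.751/0.04)² = 277.90
Round up: n = 278.

n = 278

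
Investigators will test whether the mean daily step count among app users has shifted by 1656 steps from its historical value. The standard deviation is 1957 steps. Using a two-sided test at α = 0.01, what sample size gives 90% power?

21

For a one-sample z-test, n = ((z_{α/2} + z_β)·σ/δ)².
z_{α/2} = 2.576 (two-sided α = 0.01); z_β = 1.282 (power 90% → β = 0.1).
n = (3.858 × 1957 / 1656)² = 20.79
Round up: n = 21.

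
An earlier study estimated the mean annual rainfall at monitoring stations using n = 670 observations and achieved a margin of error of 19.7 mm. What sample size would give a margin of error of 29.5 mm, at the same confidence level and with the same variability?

299

Margin of error scales as 1/√n, so n₂ = n₁·(E₁/E₂)².
n₂ = 670 × (19.7/29.5)² = 670 × 0.446 = 298.82
Round up: n₂ = 299.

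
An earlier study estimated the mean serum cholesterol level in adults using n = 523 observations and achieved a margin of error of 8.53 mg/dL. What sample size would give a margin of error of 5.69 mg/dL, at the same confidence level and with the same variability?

1176

Margin of error scales as 1/√n, so n₂ = n₁·(E₁/E₂)².
n₂ = 523 × (8.53/5.69)² = 523 × 2.247 = 1175.18
Round up: n₂ = 1176.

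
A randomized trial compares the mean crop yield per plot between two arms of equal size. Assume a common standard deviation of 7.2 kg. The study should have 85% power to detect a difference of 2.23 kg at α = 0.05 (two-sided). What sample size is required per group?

For two equal groups, n per group = 2·((z_{α/2} + z_β)·σ/δ)².
z_{α/2} = 1.960; z_β = 1.036 (power 85%).
n = 2 × (2.996 × 7.2 / 2.23)² = 2 × 93.57 = 187.14
Round up: n = 188 per group.

188 per group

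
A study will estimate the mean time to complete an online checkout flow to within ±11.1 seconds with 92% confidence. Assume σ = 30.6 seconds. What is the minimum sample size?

For a mean, the margin of error is E = z·σ/√n, so n = (zσ/E)².
At 92% confidence, z = 1.751.
n = (1.751 × 30.6 / 11.1)² = 23.30
Round up: n = 24.

24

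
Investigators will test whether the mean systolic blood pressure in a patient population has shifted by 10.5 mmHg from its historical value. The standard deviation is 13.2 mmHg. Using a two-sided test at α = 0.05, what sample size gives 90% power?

17

For a one-sample z-test, n = ((z_{α/2} + z_β)·σ/δ)².
z_{α/2} = 1.960 (two-sided α = 0.05); z_β = 1.282 (power 90% → β = 0.1).
n = (3.242 × 13.2 / 10.5)² = 16.61
Round up: n = 17.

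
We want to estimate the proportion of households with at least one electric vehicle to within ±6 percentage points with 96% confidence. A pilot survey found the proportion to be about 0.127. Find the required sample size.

For a proportion with margin E = 0.06 at 96% confidence, z = 2.054.
n = p̂(1−p̂)(z/E)² = 0.127 × 0.873 × (2.054/0.06)² = 129.93
Round up: n = 130.

130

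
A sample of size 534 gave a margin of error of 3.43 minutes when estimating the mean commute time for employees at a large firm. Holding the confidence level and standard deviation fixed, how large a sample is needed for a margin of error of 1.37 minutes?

Margin of error scales as 1/√n, so n₂ = n₁·(E₁/E₂)².
n₂ = 534 × (3.43/1.37)² = 534 × 6.268 = 3347.11
Round up: n₂ = 3348.

n = 3348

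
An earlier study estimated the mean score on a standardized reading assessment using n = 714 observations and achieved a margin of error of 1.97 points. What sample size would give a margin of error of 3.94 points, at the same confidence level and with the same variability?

n = 179

Margin of error scales as 1/√n, so n₂ = n₁·(E₁/E₂)².
n₂ = 714 × (1.97/3.94)² = 714 × 0.25 = 178.50
Round up: n₂ = 179.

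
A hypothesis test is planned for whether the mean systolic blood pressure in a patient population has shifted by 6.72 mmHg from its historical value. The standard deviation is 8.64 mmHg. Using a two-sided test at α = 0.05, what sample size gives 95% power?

n = 22

For a one-sample z-test, n = ((z_{α/2} + z_β)·σ/δ)².
z_{α/2} = 1.960 (two-sided α = 0.05); z_β = 1.645 (power 95% → β = 0.05).
n = (3.605 × 8.64 / 6.72)² = 21.48
Round up: n = 22.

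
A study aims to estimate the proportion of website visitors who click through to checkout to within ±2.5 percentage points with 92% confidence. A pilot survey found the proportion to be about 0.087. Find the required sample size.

For a proportion with margin E = 0.025 at 92% confidence, z = 1.751.
n = p̂(1−p̂)(z/E)² = 0.087 × 0.913 × (1.751/0.025)² = 389.66
Round up: n = 390.

n = 390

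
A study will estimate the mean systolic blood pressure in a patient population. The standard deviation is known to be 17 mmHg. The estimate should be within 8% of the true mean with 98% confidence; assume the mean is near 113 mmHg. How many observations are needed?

n = 20

For a mean, the margin of error is E = z·σ/√n, so n = (zσ/E)².
At 98% confidence, z = 2.326.
E = 8% of 113 = 9.04 mmHg.
n = (2.326 × 17 / 9.04)² = 19.13
Round up: n = 20.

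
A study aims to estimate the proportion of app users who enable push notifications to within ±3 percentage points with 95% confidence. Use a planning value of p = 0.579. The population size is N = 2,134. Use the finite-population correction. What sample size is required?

700

For a proportion with margin E = 0.03 at 95% confidence, z = 1.960.
n = p̂(1−p̂)(z/E)² = 0.579 × 0.421 × (1.960/0.03)² = 1040.47 — call this n₀.
Finite-population correction with N = 2,134: n = n₀ / (1 + (n₀−1)/N) = 1040.47 / 1.487 = 699.71
Round up: n = 700.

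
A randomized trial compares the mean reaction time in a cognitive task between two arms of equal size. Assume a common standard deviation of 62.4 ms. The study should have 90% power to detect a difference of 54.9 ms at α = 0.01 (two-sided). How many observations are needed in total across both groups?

For two equal groups, n per group = 2·((z_{α/2} + z_β)·σ/δ)².
z_{α/2} = 2.576; z_β = 1.282 (power 90%).
n = 2 × (3.858 × 62.4 / 54.9)² = 2 × 19.23 = 38.46
Round up: n = 39 per group.
Total across both groups: 2 × 39 = 78.

78 total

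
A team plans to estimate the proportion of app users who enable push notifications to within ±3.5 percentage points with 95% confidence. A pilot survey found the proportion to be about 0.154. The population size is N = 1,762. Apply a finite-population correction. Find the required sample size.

For a proportion with margin E = 0.035 at 95% confidence, z = 1.960.
n = p̂(1−p̂)(z/E)² = 0.154 × 0.846 × (1.960/0.035)² = 408.57 — call this n₀.
Finite-population correction with N = 1,762: n = n₀ / (1 + (n₀−1)/N) = 408.57 / 1.231 = 331.90
Round up: n = 332.

n = 332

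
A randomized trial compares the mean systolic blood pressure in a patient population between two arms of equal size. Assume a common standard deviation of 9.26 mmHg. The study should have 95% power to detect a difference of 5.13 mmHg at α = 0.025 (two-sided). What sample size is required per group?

99 per group

For two equal groups, n per group = 2·((z_{α/2} + z_β)·σ/δ)².
z_{α/2} = 2.241; z_β = 1.645 (power 95%).
n = 2 × (3.886 × 9.26 / 5.13)² = 2 × 49.20 = 98.40
Round up: n = 99 per group.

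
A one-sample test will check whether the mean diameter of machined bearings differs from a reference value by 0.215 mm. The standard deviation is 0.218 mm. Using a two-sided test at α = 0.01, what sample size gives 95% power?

19

For a one-sample z-test, n = ((z_{α/2} + z_β)·σ/δ)².
z_{α/2} = 2.576 (two-sided α = 0.01); z_β = 1.645 (power 95% → β = 0.05).
n = (4.221 × 0.218 / 0.215)² = 18.32
Round up: n = 19.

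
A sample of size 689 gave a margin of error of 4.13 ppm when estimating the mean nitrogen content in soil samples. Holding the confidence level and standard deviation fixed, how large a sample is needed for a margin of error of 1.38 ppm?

Margin of error scales as 1/√n, so n₂ = n₁·(E₁/E₂)².
n₂ = 689 × (4.13/1.38)² = 689 × 8.957 = 6171.37
Round up: n₂ = 6172.

6172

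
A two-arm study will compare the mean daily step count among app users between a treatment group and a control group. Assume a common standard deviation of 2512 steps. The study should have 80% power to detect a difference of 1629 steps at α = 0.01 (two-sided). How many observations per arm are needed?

56 per group

For two equal groups, n per group = 2·((z_{α/2} + z_β)·σ/δ)².
z_{α/2} = 2.576; z_β = 0.842 (power 80%).
n = 2 × (3.418 × 2512 / 1629)² = 2 × 27.78 = 55.56
Round up: n = 56 per group.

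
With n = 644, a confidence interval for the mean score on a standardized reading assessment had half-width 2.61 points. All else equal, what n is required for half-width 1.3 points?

Margin of error scales as 1/√n, so n₂ = n₁·(E₁/E₂)².
n₂ = 644 × (2.61/1.3)² = 644 × 4.031 = 2595.96
Round up: n₂ = 2596.

n = 2596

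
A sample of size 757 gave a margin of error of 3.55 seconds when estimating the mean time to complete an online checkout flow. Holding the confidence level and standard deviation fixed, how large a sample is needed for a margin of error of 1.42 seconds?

4732

Margin of error scales as 1/√n, so n₂ = n₁·(E₁/E₂)².
n₂ = 757 × (3.55/1.42)² = 757 × 6.25 = 4731.25
Round up: n₂ = 4732.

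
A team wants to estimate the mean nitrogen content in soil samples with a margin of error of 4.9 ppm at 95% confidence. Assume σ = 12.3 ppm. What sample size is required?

For a mean, the margin of error is E = z·σ/√n, so n = (zσ/E)².
At 95% confidence, z = 1.960.
n = (1.960 × 12.3 / 4.9)² = 24.21
Round up: n = 25.

n = 25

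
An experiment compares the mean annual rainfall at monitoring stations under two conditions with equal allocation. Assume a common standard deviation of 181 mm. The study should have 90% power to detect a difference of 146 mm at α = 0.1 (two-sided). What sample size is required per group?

For two equal groups, n per group = 2·((z_{α/2} + z_β)·σ/δ)².
z_{α/2} = 1.645; z_β = 1.282 (power 90%).
n = 2 × (2.927 × 181 / 146)² = 2 × 13.17 = 26.34
Round up: n = 27 per group.

27 per group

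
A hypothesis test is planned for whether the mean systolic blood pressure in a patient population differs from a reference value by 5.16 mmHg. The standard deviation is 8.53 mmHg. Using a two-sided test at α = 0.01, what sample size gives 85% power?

36

For a one-sample z-test, n = ((z_{α/2} + z_β)·σ/δ)².
z_{α/2} = 2.576 (two-sided α = 0.01); z_β = 1.036 (power 85% → β = 0.15).
n = (3.612 × 8.53 / 5.16)² = 35.65
Round up: n = 36.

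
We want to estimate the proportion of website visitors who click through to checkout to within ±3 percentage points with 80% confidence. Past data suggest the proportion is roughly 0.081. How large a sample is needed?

For a proportion with margin E = 0.03 at 80% confidence, z = 1.282.
n = p̂(1−p̂)(z/E)² = 0.081 × 0.919 × (1.282/0.03)² = 135.94
Round up: n = 136.

136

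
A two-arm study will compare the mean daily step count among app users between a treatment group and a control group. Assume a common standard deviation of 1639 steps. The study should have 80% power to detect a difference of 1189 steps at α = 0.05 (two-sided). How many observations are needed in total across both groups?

For two equal groups, n per group = 2·((z_{α/2} + z_β)·σ/δ)².
z_{α/2} = 1.960; z_β = 0.842 (power 80%).
n = 2 × (2.802 × 1639 / 1189)² = 2 × 14.92 = 29.84
Round up: n = 30 per group.
Total across both groups: 2 × 30 = 60.

60 total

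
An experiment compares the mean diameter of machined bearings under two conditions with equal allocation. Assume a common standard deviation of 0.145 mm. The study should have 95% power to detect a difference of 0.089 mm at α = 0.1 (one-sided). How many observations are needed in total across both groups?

For two equal groups, n per group = 2·((z_α + z_β)·σ/δ)².
z_α = 1.282; z_β = 1.645 (power 95%).
n = 2 × (2.927 × 0.145 / 0.089)² = 2 × 22.74 = 45.48
Round up: n = 46 per group.
Total across both groups: 2 × 46 = 92.

92 total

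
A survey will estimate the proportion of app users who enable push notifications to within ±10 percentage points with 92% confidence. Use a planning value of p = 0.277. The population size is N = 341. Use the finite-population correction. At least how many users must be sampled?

For a proportion with margin E = 0.1 at 92% confidence, z = 1.751.
n = p̂(1−p̂)(z/E)² = 0.277 × 0.723 × (1.751/0.1)² = 61.40 — call this n₀.
Finite-population correction with N = 341: n = n₀ / (1 + (n₀−1)/N) = 61.40 / 1.177 = 52.17
Round up: n = 53.

53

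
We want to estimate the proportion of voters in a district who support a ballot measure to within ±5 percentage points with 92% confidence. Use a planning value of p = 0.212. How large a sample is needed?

For a proportion with margin E = 0.05 at 92% confidence, z = 1.751.
n = p̂(1−p̂)(z/E)² = 0.212 × 0.788 × (1.751/0.05)² = 204.88
Round up: n = 205.

205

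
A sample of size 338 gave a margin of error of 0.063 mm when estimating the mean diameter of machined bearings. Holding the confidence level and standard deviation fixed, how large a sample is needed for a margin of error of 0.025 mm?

n = 2147

Margin of error scales as 1/√n, so n₂ = n₁·(E₁/E₂)².
n₂ = 338 × (0.063/0.025)² = 338 × 6.35 = 2146.30
Round up: n₂ = 2147.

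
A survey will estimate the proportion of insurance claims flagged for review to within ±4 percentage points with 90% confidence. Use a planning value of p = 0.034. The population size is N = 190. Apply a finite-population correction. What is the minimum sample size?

For a proportion with margin E = 0.04 at 90% confidence, z = 1.645.
n = p̂(1−p̂)(z/E)² = 0.034 × 0.966 × (1.645/0.04)² = 55.55 — call this n₀.
Finite-population correction with N = 190: n = n₀ / (1 + (n₀−1)/N) = 55.55 / 1.287 = 43.16
Round up: n = 44.

44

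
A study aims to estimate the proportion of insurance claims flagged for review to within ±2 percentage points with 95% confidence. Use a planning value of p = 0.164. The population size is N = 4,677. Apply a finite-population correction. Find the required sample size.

n = 1028

For a proportion with margin E = 0.02 at 95% confidence, z = 1.960.
n = p̂(1−p̂)(z/E)² = 0.164 × 0.836 × (1.960/0.02)² = 1316.75 — call this n₀.
Finite-population correction with N = 4,677: n = n₀ / (1 + (n₀−1)/N) = 1316.75 / 1.281 = 1027.91
Round up: n = 1028.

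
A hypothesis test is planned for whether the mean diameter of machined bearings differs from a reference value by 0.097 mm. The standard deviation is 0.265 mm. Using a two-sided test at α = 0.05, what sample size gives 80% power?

For a one-sample z-test, n = ((z_{α/2} + z_β)·σ/δ)².
z_{α/2} = 1.960 (two-sided α = 0.05); z_β = 0.842 (power 80% → β = 0.2).
n = (2.802 × 0.265 / 0.097)² = 58.60
Round up: n = 59.

59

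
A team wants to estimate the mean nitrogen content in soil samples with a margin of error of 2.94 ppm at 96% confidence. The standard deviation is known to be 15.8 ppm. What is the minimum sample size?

n = 122

For a mean, the margin of error is E = z·σ/√n, so n = (zσ/E)².
At 96% confidence, z = 2.054.
n = (2.054 × 15.8 / 2.94)² = 121.85
Round up: n = 122.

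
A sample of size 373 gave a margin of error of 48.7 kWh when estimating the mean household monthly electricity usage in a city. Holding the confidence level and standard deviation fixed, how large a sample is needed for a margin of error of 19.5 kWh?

Margin of error scales as 1/√n, so n₂ = n₁·(E₁/E₂)².
n₂ = 373 × (48.7/19.5)² = 373 × 6.237 = 2326.40
Round up: n₂ = 2327.

2327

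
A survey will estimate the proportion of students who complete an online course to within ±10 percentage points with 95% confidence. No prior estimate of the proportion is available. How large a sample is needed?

97

For a proportion with margin E = 0.1 at 95% confidence, z = 1.960.
With no prior estimate, use p = 0.5, which maximizes p(1−p) at 0.25.
n = 0.25 × (z/E)² = 0.25 × (1.960/0.1)² = 96.04
Round up: n = 97.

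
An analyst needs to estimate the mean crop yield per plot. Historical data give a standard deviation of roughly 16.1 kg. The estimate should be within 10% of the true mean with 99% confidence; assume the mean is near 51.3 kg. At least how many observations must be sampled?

66

For a mean, the margin of error is E = z·σ/√n, so n = (zσ/E)².
At 99% confidence, z = 2.576.
E = 10% of 51.3 = 5.13 kg.
n = (2.576 × 16.1 / 5.13)² = 65.36
Round up: n = 66.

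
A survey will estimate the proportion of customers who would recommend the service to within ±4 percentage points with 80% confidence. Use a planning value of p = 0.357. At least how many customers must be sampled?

For a proportion with margin E = 0.04 at 80% confidence, z = 1.282.
n = p̂(1−p̂)(z/E)² = 0.357 × 0.643 × (1.282/0.04)² = 235.80
Round up: n = 236.

236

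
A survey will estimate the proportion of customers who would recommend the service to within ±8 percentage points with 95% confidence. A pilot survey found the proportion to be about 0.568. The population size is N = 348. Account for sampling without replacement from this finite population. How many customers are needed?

104

For a proportion with margin E = 0.08 at 95% confidence, z = 1.960.
n = p̂(1−p̂)(z/E)² = 0.568 × 0.432 × (1.960/0.08)² = 147.29 — call this n₀.
Finite-population correction with N = 348: n = n₀ / (1 + (n₀−1)/N) = 147.29 / 1.42 = 103.73
Round up: n = 104.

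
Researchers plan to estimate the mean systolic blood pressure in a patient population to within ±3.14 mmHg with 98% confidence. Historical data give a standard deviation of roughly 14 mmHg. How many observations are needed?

For a mean, the margin of error is E = z·σ/√n, so n = (zσ/E)².
At 98% confidence, z = 2.326.
n = (2.326 × 14 / 3.14)² = 107.55
Round up: n = 108.

108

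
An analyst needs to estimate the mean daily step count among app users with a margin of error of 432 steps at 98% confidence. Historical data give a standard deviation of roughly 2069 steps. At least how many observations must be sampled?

For a mean, the margin of error is E = z·σ/√n, so n = (zσ/E)².
At 98% confidence, z = 2.326.
n = (2.326 × 2069 / 432)² = 124.10
Round up: n = 125.

125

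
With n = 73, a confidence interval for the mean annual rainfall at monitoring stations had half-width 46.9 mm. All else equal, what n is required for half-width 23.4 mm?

Margin of error scales as 1/√n, so n₂ = n₁·(E₁/E₂)².
n₂ = 73 × (46.9/23.4)² = 73 × 4.017 = 293.24
Round up: n₂ = 294.

n = 294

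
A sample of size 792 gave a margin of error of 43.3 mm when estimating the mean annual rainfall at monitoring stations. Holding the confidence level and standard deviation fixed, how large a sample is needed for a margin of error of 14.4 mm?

Margin of error scales as 1/√n, so n₂ = n₁·(E₁/E₂)².
n₂ = 792 × (43.3/14.4)² = 792 × 9.042 = 7161.26
Round up: n₂ = 7162.

7162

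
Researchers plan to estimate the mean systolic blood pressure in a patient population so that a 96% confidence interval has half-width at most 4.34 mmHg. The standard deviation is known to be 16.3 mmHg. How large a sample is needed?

60

For a mean, the margin of error is E = z·σ/√n, so n = (zσ/E)².
At 96% confidence, z = 2.054.
n = (2.054 × 16.3 / 4.34)² = 59.51
Round up: n = 60.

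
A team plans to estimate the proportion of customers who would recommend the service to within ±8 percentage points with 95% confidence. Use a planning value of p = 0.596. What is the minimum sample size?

145

For a proportion with margin E = 0.08 at 95% confidence, z = 1.960.
n = p̂(1−p̂)(z/E)² = 0.596 × 0.404 × (1.960/0.08)² = 144.53
Round up: n = 145.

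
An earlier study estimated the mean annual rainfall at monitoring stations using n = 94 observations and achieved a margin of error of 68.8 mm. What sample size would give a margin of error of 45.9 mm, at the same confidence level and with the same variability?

Margin of error scales as 1/√n, so n₂ = n₁·(E₁/E₂)².
n₂ = 94 × (68.8/45.9)² = 94 × 2.247 = 211.22
Round up: n₂ = 212.

212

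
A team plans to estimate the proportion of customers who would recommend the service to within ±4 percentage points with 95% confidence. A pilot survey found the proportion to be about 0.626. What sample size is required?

For a proportion with margin E = 0.04 at 95% confidence, z = 1.960.
n = p̂(1−p̂)(z/E)² = 0.626 × 0.374 × (1.960/0.04)² = 562.13
Round up: n = 563.

563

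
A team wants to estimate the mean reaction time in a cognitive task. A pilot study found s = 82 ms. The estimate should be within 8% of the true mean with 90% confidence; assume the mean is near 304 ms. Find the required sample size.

31

For a mean, the margin of error is E = z·σ/√n, so n = (zσ/E)².
At 90% confidence, z = 1.645.
E = 8% of 304 = 24.32 ms.
n = (1.645 × 82 / 24.32)² = 30.76
Round up: n = 31.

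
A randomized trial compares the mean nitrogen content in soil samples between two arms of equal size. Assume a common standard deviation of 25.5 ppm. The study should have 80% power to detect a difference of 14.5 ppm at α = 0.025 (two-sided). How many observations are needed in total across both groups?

For two equal groups, n per group = 2·((z_{α/2} + z_β)·σ/δ)².
z_{α/2} = 2.241; z_β = 0.842 (power 80%).
n = 2 × (3.083 × 25.5 / 14.5)² = 2 × 29.40 = 58.80
Round up: n = 59 per group.
Total across both groups: 2 × 59 = 118.

118 total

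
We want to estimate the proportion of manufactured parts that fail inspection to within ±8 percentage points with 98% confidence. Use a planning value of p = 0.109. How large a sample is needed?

83

For a proportion with margin E = 0.08 at 98% confidence, z = 2.326.
n = p̂(1−p̂)(z/E)² = 0.109 × 0.891 × (2.326/0.08)² = 82.10
Round up: n = 83.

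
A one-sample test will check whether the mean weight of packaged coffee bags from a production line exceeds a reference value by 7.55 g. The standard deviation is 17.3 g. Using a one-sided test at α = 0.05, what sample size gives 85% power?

n = 38

For a one-sample z-test, n = ((z_α + z_β)·σ/δ)².
z_α = 1.645 (one-sided α = 0.05); z_β = 1.036 (power 85% → β = 0.15).
n = (2.681 × 17.3 / 7.55)² = 37.74
Round up: n = 38.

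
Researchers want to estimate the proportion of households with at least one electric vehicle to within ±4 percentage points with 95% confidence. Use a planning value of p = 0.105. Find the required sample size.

226

For a proportion with margin E = 0.04 at 95% confidence, z = 1.960.
n = p̂(1−p̂)(z/E)² = 0.105 × 0.895 × (1.960/0.04)² = 225.63
Round up: n = 226.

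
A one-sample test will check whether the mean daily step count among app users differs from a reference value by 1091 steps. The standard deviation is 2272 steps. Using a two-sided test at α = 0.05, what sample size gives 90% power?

46

For a one-sample z-test, n = ((z_{α/2} + z_β)·σ/δ)².
z_{α/2} = 1.960 (two-sided α = 0.05); z_β = 1.282 (power 90% → β = 0.1).
n = (3.242 × 2272 / 1091)² = 45.58
Round up: n = 46.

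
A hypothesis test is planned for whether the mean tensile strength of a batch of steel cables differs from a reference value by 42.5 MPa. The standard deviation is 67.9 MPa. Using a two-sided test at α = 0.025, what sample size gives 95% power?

For a one-sample z-test, n = ((z_{α/2} + z_β)·σ/δ)².
z_{α/2} = 2.241 (two-sided α = 0.025); z_β = 1.645 (power 95% → β = 0.05).
n = (3.886 × 67.9 / 42.5)² = 38.54
Round up: n = 39.

n = 39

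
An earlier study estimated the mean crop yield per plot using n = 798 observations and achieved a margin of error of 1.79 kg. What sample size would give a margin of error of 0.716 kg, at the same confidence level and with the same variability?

n = 4988

Margin of error scales as 1/√n, so n₂ = n₁·(E₁/E₂)².
n₂ = 798 × (1.79/0.716)² = 798 × 6.25 = 4987.50
Round up: n₂ = 4988.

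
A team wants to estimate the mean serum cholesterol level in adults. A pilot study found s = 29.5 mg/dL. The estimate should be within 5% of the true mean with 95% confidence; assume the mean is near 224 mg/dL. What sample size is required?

For a mean, the margin of error is E = z·σ/√n, so n = (zσ/E)².
At 95% confidence, z = 1.960.
E = 5% of 224 = 11.2 mg/dL.
n = (1.960 × 29.5 / 11.2)² = 26.65
Round up: n = 27.

27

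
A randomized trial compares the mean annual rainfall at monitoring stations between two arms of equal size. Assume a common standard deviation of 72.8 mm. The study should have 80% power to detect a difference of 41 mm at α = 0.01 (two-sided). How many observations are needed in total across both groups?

For two equal groups, n per group = 2·((z_{α/2} + z_β)·σ/δ)².
z_{α/2} = 2.576; z_β = 0.842 (power 80%).
n = 2 × (3.418 × 72.8 / 41)² = 2 × 36.83 = 73.66
Round up: n = 74 per group.
Total across both groups: 2 × 74 = 148.

148 total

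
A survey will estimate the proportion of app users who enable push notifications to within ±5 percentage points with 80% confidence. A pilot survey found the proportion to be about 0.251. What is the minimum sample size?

For a proportion with margin E = 0.05 at 80% confidence, z = 1.282.
n = p̂(1−p̂)(z/E)² = 0.251 × 0.749 × (1.282/0.05)² = 123.59
Round up: n = 124.

124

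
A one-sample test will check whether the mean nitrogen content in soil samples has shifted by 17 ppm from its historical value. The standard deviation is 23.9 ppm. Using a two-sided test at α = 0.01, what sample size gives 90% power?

n = 30

For a one-sample z-test, n = ((z_{α/2} + z_β)·σ/δ)².
z_{α/2} = 2.576 (two-sided α = 0.01); z_β = 1.282 (power 90% → β = 0.1).
n = (3.858 × 23.9 / 17)² = 29.42
Round up: n = 30.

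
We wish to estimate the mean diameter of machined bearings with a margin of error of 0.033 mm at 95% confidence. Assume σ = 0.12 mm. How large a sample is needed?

51

For a mean, the margin of error is E = z·σ/√n, so n = (zσ/E)².
At 95% confidence, z = 1.960.
n = (1.960 × 0.12 / 0.033)² = 50.80
Round up: n = 51.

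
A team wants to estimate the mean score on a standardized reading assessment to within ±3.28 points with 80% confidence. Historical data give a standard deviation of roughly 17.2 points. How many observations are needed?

For a mean, the margin of error is E = z·σ/√n, so n = (zσ/E)².
At 80% confidence, z = 1.282.
n = (1.282 × 17.2 / 3.28)² = 45.19
Round up: n = 46.

n = 46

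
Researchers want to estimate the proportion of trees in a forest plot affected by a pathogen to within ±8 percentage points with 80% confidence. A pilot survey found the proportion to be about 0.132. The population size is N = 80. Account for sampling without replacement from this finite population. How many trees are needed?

22

For a proportion with margin E = 0.08 at 80% confidence, z = 1.282.
n = p̂(1−p̂)(z/E)² = 0.132 × 0.868 × (1.282/0.08)² = 29.42 — call this n₀.
Finite-population correction with N = 80: n = n₀ / (1 + (n₀−1)/N) = 29.42 / 1.355 = 21.71
Round up: n = 22.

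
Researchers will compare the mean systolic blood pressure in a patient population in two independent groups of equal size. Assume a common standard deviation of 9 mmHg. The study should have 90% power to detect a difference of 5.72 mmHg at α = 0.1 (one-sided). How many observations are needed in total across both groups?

For two equal groups, n per group = 2·((z_α + z_β)·σ/δ)².
z_α = 1.282; z_β = 1.282 (power 90%).
n = 2 × (2.564 × 9 / 5.72)² = 2 × 16.28 = 32.56
Round up: n = 33 per group.
Total across both groups: 2 × 33 = 66.

66 total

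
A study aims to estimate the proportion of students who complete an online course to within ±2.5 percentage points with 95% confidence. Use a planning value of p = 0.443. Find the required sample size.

For a proportion with margin E = 0.025 at 95% confidence, z = 1.960.
n = p̂(1−p̂)(z/E)² = 0.443 × 0.557 × (1.960/0.025)² = 1516.67
Round up: n = 1517.

1517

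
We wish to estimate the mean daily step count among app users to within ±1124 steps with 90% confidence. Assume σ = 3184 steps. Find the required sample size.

For a mean, the margin of error is E = z·σ/√n, so n = (zσ/E)².
At 90% confidence, z = 1.645.
n = (1.645 × 3184 / 1124)² = 21.71
Round up: n = 22.

22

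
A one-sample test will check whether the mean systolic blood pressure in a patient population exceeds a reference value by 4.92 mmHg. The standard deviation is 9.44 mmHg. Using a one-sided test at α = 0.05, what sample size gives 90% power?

For a one-sample z-test, n = ((z_α + z_β)·σ/δ)².
z_α = 1.645 (one-sided α = 0.05); z_β = 1.282 (power 90% → β = 0.1).
n = (2.927 × 9.44 / 4.92)² = 31.54
Round up: n = 32.

n = 32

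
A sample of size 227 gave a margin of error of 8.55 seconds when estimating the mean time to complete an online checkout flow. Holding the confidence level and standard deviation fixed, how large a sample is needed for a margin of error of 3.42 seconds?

Margin of error scales as 1/√n, so n₂ = n₁·(E₁/E₂)².
n₂ = 227 × (8.55/3.42)² = 227 × 6.25 = 1418.75
Round up: n₂ = 1419.

n = 1419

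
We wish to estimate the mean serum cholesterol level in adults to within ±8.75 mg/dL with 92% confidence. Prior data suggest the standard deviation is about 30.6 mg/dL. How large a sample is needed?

n = 38

For a mean, the margin of error is E = z·σ/√n, so n = (zσ/E)².
At 92% confidence, z = 1.751.
n = (1.751 × 30.6 / 8.75)² = 37.50
Round up: n = 38.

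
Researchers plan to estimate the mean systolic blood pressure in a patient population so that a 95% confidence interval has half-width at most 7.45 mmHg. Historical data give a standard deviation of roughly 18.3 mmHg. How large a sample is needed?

For a mean, the margin of error is E = z·σ/√n, so n = (zσ/E)².
At 95% confidence, z = 1.960.
n = (1.960 × 18.3 / 7.45)² = 23.18
Round up: n = 24.

n = 24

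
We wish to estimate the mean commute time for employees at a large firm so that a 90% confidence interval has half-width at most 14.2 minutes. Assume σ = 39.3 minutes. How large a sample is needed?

21

For a mean, the margin of error is E = z·σ/√n, so n = (zσ/E)².
At 90% confidence, z = 1.645.
n = (1.645 × 39.3 / 14.2)² = 20.73
Round up: n = 21.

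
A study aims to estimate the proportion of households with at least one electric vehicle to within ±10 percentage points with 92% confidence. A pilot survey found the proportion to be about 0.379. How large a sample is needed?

73

For a proportion with margin E = 0.1 at 92% confidence, z = 1.751.
n = p̂(1−p̂)(z/E)² = 0.379 × 0.621 × (1.751/0.1)² = 72.16
Round up: n = 73.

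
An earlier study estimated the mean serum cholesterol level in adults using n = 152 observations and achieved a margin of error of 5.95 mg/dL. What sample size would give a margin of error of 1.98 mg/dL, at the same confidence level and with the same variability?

n = 1373

Margin of error scales as 1/√n, so n₂ = n₁·(E₁/E₂)².
n₂ = 152 × (5.95/1.98)² = 152 × 9.03 = 1372.56
Round up: n₂ = 1373.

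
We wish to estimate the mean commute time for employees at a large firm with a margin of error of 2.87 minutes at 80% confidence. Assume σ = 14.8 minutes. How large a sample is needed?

n = 44

For a mean, the margin of error is E = z·σ/√n, so n = (zσ/E)².
At 80% confidence, z = 1.282.
n = (1.282 × 14.8 / 2.87)² = 43.71
Round up: n = 44.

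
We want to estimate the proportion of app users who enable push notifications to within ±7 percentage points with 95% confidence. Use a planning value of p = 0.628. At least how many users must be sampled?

184

For a proportion with margin E = 0.07 at 95% confidence, z = 1.960.
n = p̂(1−p̂)(z/E)² = 0.628 × 0.372 × (1.960/0.07)² = 183.15
Round up: n = 184.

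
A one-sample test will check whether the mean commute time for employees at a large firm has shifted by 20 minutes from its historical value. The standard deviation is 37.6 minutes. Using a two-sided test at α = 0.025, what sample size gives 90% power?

n = 44

For a one-sample z-test, n = ((z_{α/2} + z_β)·σ/δ)².
z_{α/2} = 2.241 (two-sided α = 0.025); z_β = 1.282 (power 90% → β = 0.1).
n = (3.523 × 37.6 / 20)² = 43.87
Round up: n = 44.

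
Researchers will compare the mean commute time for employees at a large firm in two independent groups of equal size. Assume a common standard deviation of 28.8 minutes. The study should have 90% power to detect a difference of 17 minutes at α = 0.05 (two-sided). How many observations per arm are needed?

For two equal groups, n per group = 2·((z_{α/2} + z_β)·σ/δ)².
z_{α/2} = 1.960; z_β = 1.282 (power 90%).
n = 2 × (3.242 × 28.8 / 17)² = 2 × 30.17 = 60.34
Round up: n = 61 per group.

61 per group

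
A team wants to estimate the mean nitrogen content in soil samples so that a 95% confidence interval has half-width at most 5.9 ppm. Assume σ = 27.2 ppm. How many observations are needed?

For a mean, the margin of error is E = z·σ/√n, so n = (zσ/E)².
At 95% confidence, z = 1.960.
n = (1.960 × 27.2 / 5.9)² = 81.65
Round up: n = 82.

82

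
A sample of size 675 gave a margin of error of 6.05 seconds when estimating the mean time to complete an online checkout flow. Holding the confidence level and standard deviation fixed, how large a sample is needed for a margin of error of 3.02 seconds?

Margin of error scales as 1/√n, so n₂ = n₁·(E₁/E₂)².
n₂ = 675 × (6.05/3.02)² = 675 × 4.013 = 2708.78
Round up: n₂ = 2709.

2709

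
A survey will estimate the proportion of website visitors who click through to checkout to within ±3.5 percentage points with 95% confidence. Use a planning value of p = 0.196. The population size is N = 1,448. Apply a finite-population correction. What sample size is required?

For a proportion with margin E = 0.035 at 95% confidence, z = 1.960.
n = p̂(1−p̂)(z/E)² = 0.196 × 0.804 × (1.960/0.035)² = 494.18 — call this n₀.
Finite-population correction with N = 1,448: n = n₀ / (1 + (n₀−1)/N) = 494.18 / 1.341 = 368.52
Round up: n = 369.

369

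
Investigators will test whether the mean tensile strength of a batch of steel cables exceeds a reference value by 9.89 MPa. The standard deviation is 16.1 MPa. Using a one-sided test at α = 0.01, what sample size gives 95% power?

42

For a one-sample z-test, n = ((z_α + z_β)·σ/δ)².
z_α = 2.326 (one-sided α = 0.01); z_β = 1.645 (power 95% → β = 0.05).
n = (3.971 × 16.1 / 9.89)² = 41.79
Round up: n = 42.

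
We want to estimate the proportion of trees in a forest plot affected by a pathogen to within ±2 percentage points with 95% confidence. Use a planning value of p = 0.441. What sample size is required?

2368

For a proportion with margin E = 0.02 at 95% confidence, z = 1.960.
n = p̂(1−p̂)(z/E)² = 0.441 × 0.559 × (1.960/0.02)² = 2367.57
Round up: n = 2368.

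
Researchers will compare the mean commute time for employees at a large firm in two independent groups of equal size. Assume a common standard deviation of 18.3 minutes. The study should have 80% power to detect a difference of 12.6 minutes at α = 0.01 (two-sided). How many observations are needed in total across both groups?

For two equal groups, n per group = 2·((z_{α/2} + z_β)·σ/δ)².
z_{α/2} = 2.576; z_β = 0.842 (power 80%).
n = 2 × (3.418 × 18.3 / 12.6)² = 2 × 24.64 = 49.28
Round up: n = 50 per group.
Total across both groups: 2 × 50 = 100.

100 total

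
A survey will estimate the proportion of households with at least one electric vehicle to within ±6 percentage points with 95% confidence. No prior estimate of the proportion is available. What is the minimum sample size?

267

For a proportion with margin E = 0.06 at 95% confidence, z = 1.960.
With no prior estimate, use p = 0.5, which maximizes p(1−p) at 0.25.
n = 0.25 × (z/E)² = 0.25 × (1.960/0.06)² = 266.78
Round up: n = 267.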